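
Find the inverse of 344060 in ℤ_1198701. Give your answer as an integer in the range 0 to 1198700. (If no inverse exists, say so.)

Run Euclid on (1198701, 344060):
1198701 = 3×344060 + 166521
344060 = 2×166521 + 11018
166521 = 15×11018 + 1251
11018 = 8×1251 + 1010
1251 = 1×1010 + 241
1010 = 4×241 + 46
241 = 5×46 + 11
46 = 4×11 + 2
11 = 5×2 + 1
2 = 2×1 + 0
The gcd is 1. Working backward:
1 = 11 − 5·2
1 = −5·46 + 21·11
1 = 21·241 − 110·46
1 = −110·1010 + 461·241
1 = 461·1251 − 571·1010
1 = −571·11018 + 5029·1251
1 = 5029·166521 − 76006·11018
1 = −76006·344060 + 157041·166521
1 = 157041·1198701 − 547129·344060
So 344060·(-547129) ≡ 1 (mod 1198701), and -547129 ≡ 651572 (mod 1198701).

651572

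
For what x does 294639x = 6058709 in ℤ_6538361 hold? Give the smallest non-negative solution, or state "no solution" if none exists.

6205493

First find gcd(294639, 6538361):
6538361 = 22*294639 + 56303
294639 = 5*56303 + 13124
56303 = 4*13124 + 3807
13124 = 3*3807 + 1703
3807 = 2*1703 + 401
1703 = 4*401 + 99
401 = 4*99 + 5
99 = 19*5 + 4
5 = 1*4 + 1
4 = 4*1 + 0
gcd = 1, so a unique solution mod 6538361 exists.
Back-substitute for the Bézout coefficients:
1 = 5 − 4
1 = −99 + 20·5
1 = 20·401 − 81·99
1 = −81·1703 + 344·401
1 = 344·3807 − 769·1703
1 = −769·13124 + 2651·3807
1 = 2651·56303 − 11373·13124
1 = −11373·294639 + 59516·56303
1 = 59516·6538361 − 1320725·294639
So 294639·(-1320725) ≡ 1 (mod 6538361), giving 294639⁻¹ ≡ 5217636.
x ≡ 294639⁻¹·6058709 ≡ 5217636·6058709 ≡ 6205493 (mod 6538361).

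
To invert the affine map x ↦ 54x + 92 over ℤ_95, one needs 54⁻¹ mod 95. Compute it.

Run Euclid on (95, 54):
95 = 1×54 + 41
54 = 1×41 + 13
41 = 3×13 + 2
13 = 6×2 + 1
2 = 2×1 + 0
The gcd is 1. Working backward:
1 = 13 − 6·2
1 = −6·41 + 19·13
1 = 19·54 − 25·41
1 = −25·95 + 44·54
So 54·44 ≡ 1 (mod 95).

44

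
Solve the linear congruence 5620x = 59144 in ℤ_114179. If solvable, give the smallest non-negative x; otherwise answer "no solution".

21221

First find gcd(5620, 114179):
114179 = 20×5620 + 1779
5620 = 3×1779 + 283
1779 = 6×283 + 81
283 = 3×81 + 40
81 = 2×40 + 1
40 = 40×1 + 0
gcd = 1, so a unique solution mod 114179 exists.
Back-substitute for the Bézout coefficients:
1 = 81 − 2·40
1 = −2·283 + 7·81
1 = 7·1779 − 44·283
1 = −44·5620 + 139·1779
1 = 139·114179 − 2824·5620
So 5620·(-2824) ≡ 1 (mod 114179), giving 5620⁻¹ ≡ 111355.
x ≡ 5620⁻¹·59144 ≡ 111355·59144 ≡ 21221 (mod 114179).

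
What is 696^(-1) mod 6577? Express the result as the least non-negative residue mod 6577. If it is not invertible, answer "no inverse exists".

Extended Euclidean algorithm:
6577 = 9*696 + 313
696 = 2*313 + 70
313 = 4*70 + 33
70 = 2*33 + 4
33 = 8*4 + 1
4 = 4*1 + 0
gcd = 1, so the inverse exists. Back-substitute:
1 = 33 − 8·4
1 = −8·70 + 17·33
1 = 17·313 − 76·70
1 = −76·696 + 169·313
1 = 169·6577 − 1597·696
Thus 696·(-1597) ≡ 1 (mod 6577); reducing, -1597 mod 6577 = 4980.

4980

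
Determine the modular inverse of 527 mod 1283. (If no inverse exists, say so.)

gcd(1283, 527) by repeated division:
1283 = 2*527 + 229
527 = 2*229 + 69
229 = 3*69 + 22
69 = 3*22 + 3
22 = 7*3 + 1
3 = 3*1 + 0
gcd = 1, so the inverse exists. Back-substitute:
1 = 22 − 7·3
1 = −7·69 + 22·22
1 = 22·229 − 73·69
1 = −73·527 + 168·229
1 = 168·1283 − 409·527
Hence 527⁻¹ ≡ -409 ≡ 874 (mod 1283).

874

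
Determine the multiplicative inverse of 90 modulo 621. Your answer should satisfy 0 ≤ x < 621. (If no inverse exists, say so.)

Compute gcd(90, 621):
621 = 6×90 + 81
90 = 1×81 + 9
81 = 9×9 + 0
The gcd is 9, not 1, hence no inverse exists.

no inverse exists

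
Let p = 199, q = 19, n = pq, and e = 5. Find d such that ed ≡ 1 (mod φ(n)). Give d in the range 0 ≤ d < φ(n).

φ(n) = (p−1)(q−1) = 198·18 = 3564.
Need d with 5·d ≡ 1 (mod 3564). Apply the extended Euclidean algorithm:
3564 = 712×5 + 4
5 = 1×4 + 1
4 = 4×1 + 0
Back-substitute:
1 = 5 − 4
1 = −3564 + 713·5
So 5·713 ≡ 1 (mod 3564), hence d = 713.

713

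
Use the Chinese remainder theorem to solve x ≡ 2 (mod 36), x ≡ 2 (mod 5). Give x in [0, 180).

2

Write x = 2 + 36·k. Then 36·k ≡ 2 − 2 ≡ 0 (mod 5).
Need 36⁻¹ mod 5. Extended Euclid on (5, 1):
5 = 5*1 + 0
36⁻¹ ≡ 1 (mod 5), so k ≡ 1·0 ≡ 0 (mod 5).
x = 2 + 36·0 = 2.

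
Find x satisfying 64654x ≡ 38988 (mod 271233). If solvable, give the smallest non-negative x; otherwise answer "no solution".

72090

First find gcd(64654, 271233):
271233 = 4*64654 + 12617
64654 = 5*12617 + 1569
12617 = 8*1569 + 65
1569 = 24*65 + 9
65 = 7*9 + 2
9 = 4*2 + 1
2 = 2*1 + 0
gcd = 1, so a unique solution mod 271233 exists.
Back-substitute for the Bézout coefficients:
1 = 9 − 4·2
1 = −4·65 + 29·9
1 = 29·1569 − 700·65
1 = −700·12617 + 5629·1569
1 = 5629·64654 − 28845·12617
1 = −28845·271233 + 121009·64654
So 64654·(121009) ≡ 1 (mod 271233), giving 64654⁻¹ ≡ 121009.
x ≡ 64654⁻¹·38988 ≡ 121009·38988 ≡ 72090 (mod 271233).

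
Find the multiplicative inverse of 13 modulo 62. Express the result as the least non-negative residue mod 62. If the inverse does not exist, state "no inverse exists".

Run Euclid on (62, 13):
62 = 4*13 + 10
13 = 1*10 + 3
10 = 3*3 + 1
3 = 3*1 + 0
The gcd is 1. Working backward:
1 = 10 − 3·3
1 = −3·13 + 4·10
1 = 4·62 − 19·13
So 13·(-19) ≡ 1 (mod 62), and -19 ≡ 43 (mod 62).

43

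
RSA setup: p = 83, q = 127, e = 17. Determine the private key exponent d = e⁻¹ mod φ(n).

7901

φ(n) = (p−1)(q−1) = 82·126 = 10332.
Need d with 17·d ≡ 1 (mod 10332). Apply the extended Euclidean algorithm:
10332 = 607·17 + 13
17 = 1·13 + 4
13 = 3·4 + 1
4 = 4·1 + 0
Back-substitute:
1 = 13 − 3·4
1 = −3·17 + 4·13
1 = 4·10332 − 2431·17
So 17·(-2431) ≡ 1 (mod 10332), hence d ≡ -2431 ≡ 7901 (mod 10332).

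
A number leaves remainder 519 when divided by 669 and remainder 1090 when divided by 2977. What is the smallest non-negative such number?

141009

Write x = 519 + 669·k. Then 669·k ≡ 1090 − 519 ≡ 571 (mod 2977).
Need 669⁻¹ mod 2977. Extended Euclid on (2977, 669):
2977 = 4*669 + 301
669 = 2*301 + 67
301 = 4*67 + 33
67 = 2*33 + 1
33 = 33*1 + 0
Back-substitute:
1 = 67 − 2·33
1 = −2·301 + 9·67
1 = 9·669 − 20·301
1 = −20·2977 + 89·669
669⁻¹ ≡ 89 (mod 2977), so k ≡ 89·571 ≡ 210 (mod 2977).
x = 519 + 669·210 = 141009.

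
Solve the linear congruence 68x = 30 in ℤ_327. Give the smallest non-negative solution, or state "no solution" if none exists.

87

First find gcd(68, 327):
327 = 4·68 + 55
68 = 1·55 + 13
55 = 4·13 + 3
13 = 4·3 + 1
3 = 3·1 + 0
gcd = 1, so a unique solution mod 327 exists.
Back-substitute for the Bézout coefficients:
1 = 13 − 4·3
1 = −4·55 + 17·13
1 = 17·68 − 21·55
1 = −21·327 + 101·68
So 68·(101) ≡ 1 (mod 327), giving 68⁻¹ ≡ 101.
x ≡ 68⁻¹·30 ≡ 101·30 ≡ 87 (mod 327).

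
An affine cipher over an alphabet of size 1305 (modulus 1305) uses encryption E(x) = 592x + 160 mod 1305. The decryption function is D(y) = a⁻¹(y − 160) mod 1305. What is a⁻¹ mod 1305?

Extended Euclidean algorithm:
1305 = 2×592 + 121
592 = 4×121 + 108
121 = 1×108 + 13
108 = 8×13 + 4
13 = 3×4 + 1
4 = 4×1 + 0
The gcd is 1. Working backward:
1 = 13 − 3·4
1 = −3·108 + 25·13
1 = 25·121 − 28·108
1 = −28·592 + 137·121
1 = 137·1305 − 302·592
Hence 592⁻¹ ≡ -302 ≡ 1003 (mod 1305).

1003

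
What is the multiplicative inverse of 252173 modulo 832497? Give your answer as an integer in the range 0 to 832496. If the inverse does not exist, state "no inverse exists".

428630

Apply the Euclidean algorithm to 832497 and 252173:
832497 = 3×252173 + 75978
252173 = 3×75978 + 24239
75978 = 3×24239 + 3261
24239 = 7×3261 + 1412
3261 = 2×1412 + 437
1412 = 3×437 + 101
437 = 4×101 + 33
101 = 3×33 + 2
33 = 16×2 + 1
2 = 2×1 + 0
gcd = 1, so the inverse exists. Back-substitute:
1 = 33 − 16·2
1 = −16·101 + 49·33
1 = 49·437 − 212·101
1 = −212·1412 + 685·437
1 = 685·3261 − 1582·1412
1 = −1582·24239 + 11759·3261
1 = 11759·75978 − 36859·24239
1 = −36859·252173 + 122336·75978
1 = 122336·832497 − 403867·252173
So 252173·(-403867) ≡ 1 (mod 832497), and -403867 ≡ 428630 (mod 832497).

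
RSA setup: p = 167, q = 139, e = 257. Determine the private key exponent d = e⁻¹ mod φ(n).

φ(n) = (p−1)(q−1) = 166·138 = 22908.
Need d with 257·d ≡ 1 (mod 22908). Apply the extended Euclidean algorithm:
22908 = 89*257 + 35
257 = 7*35 + 12
35 = 2*12 + 11
12 = 1*11 + 1
11 = 11*1 + 0
Back-substitute:
1 = 12 − 11
1 = −35 + 3·12
1 = 3·257 − 22·35
1 = −22·22908 + 1961·257
So 257·1961 ≡ 1 (mod 22908), hence d = 1961.

1961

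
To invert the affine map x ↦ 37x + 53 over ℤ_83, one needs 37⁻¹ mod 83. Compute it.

Extended Euclidean algorithm:
83 = 2·37 + 9
37 = 4·9 + 1
9 = 9·1 + 0
Since gcd(37, 83) = 1, back-substitute to write 1 as a combination:
1 = 37 − 4·9
1 = −4·83 + 9·37
So 37·9 ≡ 1 (mod 83).

9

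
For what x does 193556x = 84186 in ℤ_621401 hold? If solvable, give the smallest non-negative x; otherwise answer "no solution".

gcd(193556, 621401):
621401 = 3×193556 + 40733
193556 = 4×40733 + 30624
40733 = 1×30624 + 10109
30624 = 3×10109 + 297
10109 = 34×297 + 11
297 = 27×11 + 0
gcd = 11, but 11 ∤ 84186, so the congruence has no solution.

no solution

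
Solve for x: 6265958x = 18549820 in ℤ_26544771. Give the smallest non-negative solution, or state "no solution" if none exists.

23468627

First find gcd(6265958, 26544771):
26544771 = 4·6265958 + 1480939
6265958 = 4·1480939 + 342202
1480939 = 4·342202 + 112131
342202 = 3·112131 + 5809
112131 = 19·5809 + 1760
5809 = 3·1760 + 529
1760 = 3·529 + 173
529 = 3·173 + 10
173 = 17·10 + 3
10 = 3·3 + 1
3 = 3·1 + 0
gcd = 1, so a unique solution mod 26544771 exists.
Back-substitute for the Bézout coefficients:
1 = 10 − 3·3
1 = −3·173 + 52·10
1 = 52·529 − 159·173
1 = −159·1760 + 529·529
1 = 529·5809 − 1746·1760
1 = −1746·112131 + 33703·5809
1 = 33703·342202 − 102855·112131
1 = −102855·1480939 + 445123·342202
1 = 445123·6265958 − 1883347·1480939
1 = −1883347·26544771 + 7978511·6265958
So 6265958·(7978511) ≡ 1 (mod 26544771), giving 6265958⁻¹ ≡ 7978511.
x ≡ 6265958⁻¹·18549820 ≡ 7978511·18549820 ≡ 23468627 (mod 26544771).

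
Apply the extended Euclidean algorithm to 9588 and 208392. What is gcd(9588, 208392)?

Repeated division:
208392 = 21·9588 + 7044
9588 = 1·7044 + 2544
7044 = 2·2544 + 1956
2544 = 1·1956 + 588
1956 = 3·588 + 192
588 = 3·192 + 12
192 = 16·12 + 0
gcd(9588, 208392) = 12.
Working backward:
12 = 588 − 3·192
12 = −3·1956 + 10·588
12 = 10·2544 − 13·1956
12 = −13·7044 + 36·2544
12 = 36·9588 − 49·7044
12 = −49·208392 + 1065·9588
So 12 = (-49)·208392 + (1065)·9588.

12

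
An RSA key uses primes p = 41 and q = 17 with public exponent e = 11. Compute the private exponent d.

φ(n) = (p−1)(q−1) = 40·16 = 640.
Need d with 11·d ≡ 1 (mod 640). Apply the extended Euclidean algorithm:
640 = 58·11 + 2
11 = 5·2 + 1
2 = 2·1 + 0
Back-substitute:
1 = 11 − 5·2
1 = −5·640 + 291·11
So 11·291 ≡ 1 (mod 640), hence d = 291.

291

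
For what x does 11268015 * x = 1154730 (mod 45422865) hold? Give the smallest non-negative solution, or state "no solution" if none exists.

First find gcd(11268015, 45422865):
45422865 = 4·11268015 + 350805
11268015 = 32·350805 + 42255
350805 = 8·42255 + 12765
42255 = 3·12765 + 3960
12765 = 3·3960 + 885
3960 = 4·885 + 420
885 = 2·420 + 45
420 = 9·45 + 15
45 = 3·15 + 0
gcd = 15 and 15 | 1154730, so solutions exist. Divide through by 15: 751201x ≡ 76982 (mod 3028191).
Now find 751201⁻¹ mod 3028191:
3028191 = 4*751201 + 23387
751201 = 32*23387 + 2817
23387 = 8*2817 + 851
2817 = 3*851 + 264
851 = 3*264 + 59
264 = 4*59 + 28
59 = 2*28 + 3
28 = 9*3 + 1
3 = 3*1 + 0
Back-substitute:
1 = 28 − 9·3
1 = −9·59 + 19·28
1 = 19·264 − 85·59
1 = −85·851 + 274·264
1 = 274·2817 − 907·851
1 = −907·23387 + 7530·2817
1 = 7530·751201 − 241867·23387
1 = −241867·3028191 + 974998·751201
So 751201⁻¹ ≡ 974998 (mod 3028191).
Then x ≡ 974998·76982 ≡ 553910 (mod 3028191); the smallest non-negative solution is x = 553910.

553910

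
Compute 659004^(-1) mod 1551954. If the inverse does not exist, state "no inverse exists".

no inverse exists

Compute gcd(659004, 1551954):
1551954 = 2·659004 + 233946
659004 = 2·233946 + 191112
233946 = 1·191112 + 42834
191112 = 4·42834 + 19776
42834 = 2·19776 + 3282
19776 = 6·3282 + 84
3282 = 39·84 + 6
84 = 14·6 + 0
The gcd is 6, not 1, hence no inverse exists.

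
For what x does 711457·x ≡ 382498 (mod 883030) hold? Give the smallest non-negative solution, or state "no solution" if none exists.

112854

First find gcd(711457, 883030):
883030 = 1·711457 + 171573
711457 = 4·171573 + 25165
171573 = 6·25165 + 20583
25165 = 1·20583 + 4582
20583 = 4·4582 + 2255
4582 = 2·2255 + 72
2255 = 31·72 + 23
72 = 3·23 + 3
23 = 7·3 + 2
3 = 1·2 + 1
2 = 2·1 + 0
gcd = 1, so a unique solution mod 883030 exists.
Back-substitute for the Bézout coefficients:
1 = 3 − 2
1 = −23 + 8·3
1 = 8·72 − 25·23
1 = −25·2255 + 783·72
1 = 783·4582 − 1591·2255
1 = −1591·20583 + 7147·4582
1 = 7147·25165 − 8738·20583
1 = −8738·171573 + 59575·25165
1 = 59575·711457 − 247038·171573
1 = −247038·883030 + 306613·711457
So 711457·(306613) ≡ 1 (mod 883030), giving 711457⁻¹ ≡ 306613.
x ≡ 711457⁻¹·382498 ≡ 306613·382498 ≡ 112854 (mod 883030).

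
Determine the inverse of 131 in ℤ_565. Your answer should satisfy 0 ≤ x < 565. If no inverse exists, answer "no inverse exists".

Extended Euclidean algorithm:
565 = 4×131 + 41
131 = 3×41 + 8
41 = 5×8 + 1
8 = 8×1 + 0
gcd = 1, so the inverse exists. Back-substitute:
1 = 41 − 5·8
1 = −5·131 + 16·41
1 = 16·565 − 69·131
Hence 131⁻¹ ≡ -69 ≡ 496 (mod 565).

496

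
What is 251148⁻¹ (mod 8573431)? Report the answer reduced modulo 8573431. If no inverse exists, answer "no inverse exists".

gcd(8573431, 251148) by repeated division:
8573431 = 34*251148 + 34399
251148 = 7*34399 + 10355
34399 = 3*10355 + 3334
10355 = 3*3334 + 353
3334 = 9*353 + 157
353 = 2*157 + 39
157 = 4*39 + 1
39 = 39*1 + 0
gcd = 1, so the inverse exists. Back-substitute:
1 = 157 − 4·39
1 = −4·353 + 9·157
1 = 9·3334 − 85·353
1 = −85·10355 + 264·3334
1 = 264·34399 − 877·10355
1 = −877·251148 + 6403·34399
1 = 6403·8573431 − 218579·251148
Thus 251148·(-218579) ≡ 1 (mod 8573431); reducing, -218579 mod 8573431 = 8354852.

8354852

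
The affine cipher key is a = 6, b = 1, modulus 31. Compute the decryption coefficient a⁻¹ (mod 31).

26

gcd(31, 6) by repeated division:
31 = 5·6 + 1
6 = 6·1 + 0
The gcd is 1. Working backward:
1 = 31 − 5·6
Thus 6·(-5) ≡ 1 (mod 31); reducing, -5 mod 31 = 26.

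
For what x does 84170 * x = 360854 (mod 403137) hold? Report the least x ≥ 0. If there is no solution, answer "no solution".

First find gcd(84170, 403137):
403137 = 4*84170 + 66457
84170 = 1*66457 + 17713
66457 = 3*17713 + 13318
17713 = 1*13318 + 4395
13318 = 3*4395 + 133
4395 = 33*133 + 6
133 = 22*6 + 1
6 = 6*1 + 0
gcd = 1, so a unique solution mod 403137 exists.
Back-substitute for the Bézout coefficients:
1 = 133 − 22·6
1 = −22·4395 + 727·133
1 = 727·13318 − 2203·4395
1 = −2203·17713 + 2930·13318
1 = 2930·66457 − 10993·17713
1 = −10993·84170 + 13923·66457
1 = 13923·403137 − 66685·84170
So 84170·(-66685) ≡ 1 (mod 403137), giving 84170⁻¹ ≡ 336452.
x ≡ 84170⁻¹·360854 ≡ 336452·360854 ≡ 101677 (mod 403137).

101677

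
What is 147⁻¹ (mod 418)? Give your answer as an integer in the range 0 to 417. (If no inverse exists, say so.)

gcd(418, 147) by repeated division:
418 = 2*147 + 124
147 = 1*124 + 23
124 = 5*23 + 9
23 = 2*9 + 5
9 = 1*5 + 4
5 = 1*4 + 1
4 = 4*1 + 0
Since gcd(147, 418) = 1, back-substitute to write 1 as a combination:
1 = 5 − 4
1 = −9 + 2·5
1 = 2·23 − 5·9
1 = −5·124 + 27·23
1 = 27·147 − 32·124
1 = −32·418 + 91·147
So 147·91 ≡ 1 (mod 418).

91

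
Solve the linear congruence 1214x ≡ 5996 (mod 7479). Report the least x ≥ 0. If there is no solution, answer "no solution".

First find gcd(1214, 7479):
7479 = 6×1214 + 195
1214 = 6×195 + 44
195 = 4×44 + 19
44 = 2×19 + 6
19 = 3×6 + 1
6 = 6×1 + 0
gcd = 1, so a unique solution mod 7479 exists.
Back-substitute for the Bézout coefficients:
1 = 19 − 3·6
1 = −3·44 + 7·19
1 = 7·195 − 31·44
1 = −31·1214 + 193·195
1 = 193·7479 − 1189·1214
So 1214·(-1189) ≡ 1 (mod 7479), giving 1214⁻¹ ≡ 6290.
x ≡ 1214⁻¹·5996 ≡ 6290·5996 ≡ 5722 (mod 7479).

5722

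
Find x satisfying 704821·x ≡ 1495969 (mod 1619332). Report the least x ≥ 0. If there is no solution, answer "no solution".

no solution

gcd(704821, 1619332):
1619332 = 2·704821 + 209690
704821 = 3·209690 + 75751
209690 = 2·75751 + 58188
75751 = 1·58188 + 17563
58188 = 3·17563 + 5499
17563 = 3·5499 + 1066
5499 = 5·1066 + 169
1066 = 6·169 + 52
169 = 3·52 + 13
52 = 4·13 + 0
gcd = 13, but 13 ∤ 1495969, so the congruence has no solution.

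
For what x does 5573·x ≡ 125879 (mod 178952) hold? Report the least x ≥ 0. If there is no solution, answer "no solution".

First find gcd(5573, 178952):
178952 = 32·5573 + 616
5573 = 9·616 + 29
616 = 21·29 + 7
29 = 4·7 + 1
7 = 7·1 + 0
gcd = 1, so a unique solution mod 178952 exists.
Back-substitute for the Bézout coefficients:
1 = 29 − 4·7
1 = −4·616 + 85·29
1 = 85·5573 − 769·616
1 = −769·178952 + 24693·5573
So 5573·(24693) ≡ 1 (mod 178952), giving 5573⁻¹ ≡ 24693.
x ≡ 5573⁻¹·125879 ≡ 24693·125879 ≡ 112859 (mod 178952).

112859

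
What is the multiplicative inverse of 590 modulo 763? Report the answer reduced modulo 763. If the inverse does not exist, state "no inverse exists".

172

Apply the Euclidean algorithm to 763 and 590:
763 = 1·590 + 173
590 = 3·173 + 71
173 = 2·71 + 31
71 = 2·31 + 9
31 = 3·9 + 4
9 = 2·4 + 1
4 = 4·1 + 0
gcd = 1, so the inverse exists. Back-substitute:
1 = 9 − 2·4
1 = −2·31 + 7·9
1 = 7·71 − 16·31
1 = −16·173 + 39·71
1 = 39·590 − 133·173
1 = −133·763 + 172·590
So 590·172 ≡ 1 (mod 763).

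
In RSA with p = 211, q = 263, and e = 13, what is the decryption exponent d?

φ(n) = (p−1)(q−1) = 210·262 = 55020.
Need d with 13·d ≡ 1 (mod 55020). Apply the extended Euclidean algorithm:
55020 = 4232×13 + 4
13 = 3×4 + 1
4 = 4×1 + 0
Back-substitute:
1 = 13 − 3·4
1 = −3·55020 + 12697·13
So 13·12697 ≡ 1 (mod 55020), hence d = 12697.

12697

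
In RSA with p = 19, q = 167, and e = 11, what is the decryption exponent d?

φ(n) = (p−1)(q−1) = 18·166 = 2988.
Need d with 11·d ≡ 1 (mod 2988). Apply the extended Euclidean algorithm:
2988 = 271×11 + 7
11 = 1×7 + 4
7 = 1×4 + 3
4 = 1×3 + 1
3 = 3×1 + 0
Back-substitute:
1 = 4 − 3
1 = −7 + 2·4
1 = 2·11 − 3·7
1 = −3·2988 + 815·11
So 11·815 ≡ 1 (mod 2988), hence d = 815.

815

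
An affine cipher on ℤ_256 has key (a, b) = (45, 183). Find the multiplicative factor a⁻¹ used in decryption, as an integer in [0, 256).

Apply the Euclidean algorithm to 256 and 45:
256 = 5×45 + 31
45 = 1×31 + 14
31 = 2×14 + 3
14 = 4×3 + 2
3 = 1×2 + 1
2 = 2×1 + 0
gcd = 1, so the inverse exists. Back-substitute:
1 = 3 − 2
1 = −14 + 5·3
1 = 5·31 − 11·14
1 = −11·45 + 16·31
1 = 16·256 − 91·45
Hence 45⁻¹ ≡ -91 ≡ 165 (mod 256).

165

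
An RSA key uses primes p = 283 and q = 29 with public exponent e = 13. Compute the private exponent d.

3037

φ(n) = (p−1)(q−1) = 282·28 = 7896.
Need d with 13·d ≡ 1 (mod 7896). Apply the extended Euclidean algorithm:
7896 = 607*13 + 5
13 = 2*5 + 3
5 = 1*3 + 2
3 = 1*2 + 1
2 = 2*1 + 0
Back-substitute:
1 = 3 − 2
1 = −5 + 2·3
1 = 2·13 − 5·5
1 = −5·7896 + 3037·13
So 13·3037 ≡ 1 (mod 7896), hence d = 3037.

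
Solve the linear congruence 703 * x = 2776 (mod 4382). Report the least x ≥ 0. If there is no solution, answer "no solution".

First find gcd(703, 4382):
4382 = 6*703 + 164
703 = 4*164 + 47
164 = 3*47 + 23
47 = 2*23 + 1
23 = 23*1 + 0
gcd = 1, so a unique solution mod 4382 exists.
Back-substitute for the Bézout coefficients:
1 = 47 − 2·23
1 = −2·164 + 7·47
1 = 7·703 − 30·164
1 = −30·4382 + 187·703
So 703·(187) ≡ 1 (mod 4382), giving 703⁻¹ ≡ 187.
x ≡ 703⁻¹·2776 ≡ 187·2776 ≡ 2036 (mod 4382).

2036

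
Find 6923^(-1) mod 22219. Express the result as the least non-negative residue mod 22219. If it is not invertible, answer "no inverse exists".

Extended Euclidean algorithm:
22219 = 3*6923 + 1450
6923 = 4*1450 + 1123
1450 = 1*1123 + 327
1123 = 3*327 + 142
327 = 2*142 + 43
142 = 3*43 + 13
43 = 3*13 + 4
13 = 3*4 + 1
4 = 4*1 + 0
gcd = 1, so the inverse exists. Back-substitute:
1 = 13 − 3·4
1 = −3·43 + 10·13
1 = 10·142 − 33·43
1 = −33·327 + 76·142
1 = 76·1123 − 261·327
1 = −261·1450 + 337·1123
1 = 337·6923 − 1609·1450
1 = −1609·22219 + 5164·6923
So 6923·5164 ≡ 1 (mod 22219).

5164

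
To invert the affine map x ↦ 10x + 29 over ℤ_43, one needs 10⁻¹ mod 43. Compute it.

13

gcd(43, 10) by repeated division:
43 = 4·10 + 3
10 = 3·3 + 1
3 = 3·1 + 0
gcd = 1, so the inverse exists. Back-substitute:
1 = 10 − 3·3
1 = −3·43 + 13·10
So 10·13 ≡ 1 (mod 43).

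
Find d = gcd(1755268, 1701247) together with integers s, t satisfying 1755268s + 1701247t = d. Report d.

1

Euclidean algorithm:
1755268 = 1·1701247 + 54021
1701247 = 31·54021 + 26596
54021 = 2·26596 + 829
26596 = 32·829 + 68
829 = 12·68 + 13
68 = 5·13 + 3
13 = 4·3 + 1
3 = 3·1 + 0
gcd(1755268, 1701247) = 1.
Working backward:
1 = 13 − 4·3
1 = −4·68 + 21·13
1 = 21·829 − 256·68
1 = −256·26596 + 8213·829
1 = 8213·54021 − 16682·26596
1 = −16682·1701247 + 525355·54021
1 = 525355·1755268 − 542037·1701247
So 1 = (525355)·1755268 + (-542037)·1701247.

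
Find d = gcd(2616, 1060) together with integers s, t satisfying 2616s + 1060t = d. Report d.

4

Repeated division:
2616 = 2·1060 + 496
1060 = 2·496 + 68
496 = 7·68 + 20
68 = 3·20 + 8
20 = 2·8 + 4
8 = 2·4 + 0
gcd(2616, 1060) = 4.
Express as a combination:
4 = 20 − 2·8
4 = −2·68 + 7·20
4 = 7·496 − 51·68
4 = −51·1060 + 109·496
4 = 109·2616 − 269·1060
So 4 = (109)·2616 + (-269)·1060.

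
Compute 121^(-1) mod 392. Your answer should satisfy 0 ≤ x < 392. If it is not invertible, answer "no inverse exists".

81

Run Euclid on (392, 121):
392 = 3*121 + 29
121 = 4*29 + 5
29 = 5*5 + 4
5 = 1*4 + 1
4 = 4*1 + 0
Since gcd(121, 392) = 1, back-substitute to write 1 as a combination:
1 = 5 − 4
1 = −29 + 6·5
1 = 6·121 − 25·29
1 = −25·392 + 81·121
So 121·81 ≡ 1 (mod 392).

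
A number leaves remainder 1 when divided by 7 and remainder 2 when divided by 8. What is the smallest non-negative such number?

Write x = 1 + 7·k. Then 7·k ≡ 2 − 1 ≡ 1 (mod 8).
Need 7⁻¹ mod 8. Extended Euclid on (8, 7):
8 = 1·7 + 1
7 = 7·1 + 0
Back-substitute:
1 = 8 − 7
7⁻¹ ≡ 7 (mod 8), so k ≡ 7·1 ≡ 7 (mod 8).
x = 1 + 7·7 = 50.

50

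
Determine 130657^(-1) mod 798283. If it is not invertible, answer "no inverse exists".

Run Euclid on (798283, 130657):
798283 = 6×130657 + 14341
130657 = 9×14341 + 1588
14341 = 9×1588 + 49
1588 = 32×49 + 20
49 = 2×20 + 9
20 = 2×9 + 2
9 = 4×2 + 1
2 = 2×1 + 0
Since gcd(130657, 798283) = 1, back-substitute to write 1 as a combination:
1 = 9 − 4·2
1 = −4·20 + 9·9
1 = 9·49 − 22·20
1 = −22·1588 + 713·49
1 = 713·14341 − 6439·1588
1 = −6439·130657 + 58664·14341
1 = 58664·798283 − 358423·130657
Hence 130657⁻¹ ≡ -358423 ≡ 439860 (mod 798283).

439860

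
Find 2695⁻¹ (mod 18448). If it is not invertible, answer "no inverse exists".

13095

Extended Euclidean algorithm:
18448 = 6·2695 + 2278
2695 = 1·2278 + 417
2278 = 5·417 + 193
417 = 2·193 + 31
193 = 6·31 + 7
31 = 4·7 + 3
7 = 2·3 + 1
3 = 3·1 + 0
Since gcd(2695, 18448) = 1, back-substitute to write 1 as a combination:
1 = 7 − 2·3
1 = −2·31 + 9·7
1 = 9·193 − 56·31
1 = −56·417 + 121·193
1 = 121·2278 − 661·417
1 = −661·2695 + 782·2278
1 = 782·18448 − 5353·2695
So 2695·(-5353) ≡ 1 (mod 18448), and -5353 ≡ 13095 (mod 18448).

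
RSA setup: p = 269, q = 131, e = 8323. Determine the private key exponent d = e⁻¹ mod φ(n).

33107

φ(n) = (p−1)(q−1) = 268·130 = 34840.
Need d with 8323·d ≡ 1 (mod 34840). Apply the extended Euclidean algorithm:
34840 = 4*8323 + 1548
8323 = 5*1548 + 583
1548 = 2*583 + 382
583 = 1*382 + 201
382 = 1*201 + 181
201 = 1*181 + 20
181 = 9*20 + 1
20 = 20*1 + 0
Back-substitute:
1 = 181 − 9·20
1 = −9·201 + 10·181
1 = 10·382 − 19·201
1 = −19·583 + 29·382
1 = 29·1548 − 77·583
1 = −77·8323 + 414·1548
1 = 414·34840 − 1733·8323
So 8323·(-1733) ≡ 1 (mod 34840), hence d ≡ -1733 ≡ 33107 (mod 34840).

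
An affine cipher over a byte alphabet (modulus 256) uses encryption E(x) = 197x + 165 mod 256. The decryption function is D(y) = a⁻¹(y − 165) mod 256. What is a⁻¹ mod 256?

13

Run Euclid on (256, 197):
256 = 1*197 + 59
197 = 3*59 + 20
59 = 2*20 + 19
20 = 1*19 + 1
19 = 19*1 + 0
The gcd is 1. Working backward:
1 = 20 − 19
1 = −59 + 3·20
1 = 3·197 − 10·59
1 = −10·256 + 13·197
So 197·13 ≡ 1 (mod 256).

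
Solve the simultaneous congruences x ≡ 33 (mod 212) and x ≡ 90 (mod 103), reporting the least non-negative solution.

Write x = 33 + 212·k. Then 212·k ≡ 90 − 33 ≡ 57 (mod 103).
Need 212⁻¹ mod 103. Extended Euclid on (103, 6):
103 = 17·6 + 1
6 = 6·1 + 0
Back-substitute:
1 = 103 − 17·6
212⁻¹ ≡ 86 (mod 103), so k ≡ 86·57 ≡ 61 (mod 103).
x = 33 + 212·61 = 12965.

12965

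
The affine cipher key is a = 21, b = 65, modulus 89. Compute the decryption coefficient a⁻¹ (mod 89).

17

Apply the Euclidean algorithm to 89 and 21:
89 = 4×21 + 5
21 = 4×5 + 1
5 = 5×1 + 0
Since gcd(21, 89) = 1, back-substitute to write 1 as a combination:
1 = 21 − 4·5
1 = −4·89 + 17·21
So 21·17 ≡ 1 (mod 89).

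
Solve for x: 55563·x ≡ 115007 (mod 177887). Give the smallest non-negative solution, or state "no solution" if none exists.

First find gcd(55563, 177887):
177887 = 3×55563 + 11198
55563 = 4×11198 + 10771
11198 = 1×10771 + 427
10771 = 25×427 + 96
427 = 4×96 + 43
96 = 2×43 + 10
43 = 4×10 + 3
10 = 3×3 + 1
3 = 3×1 + 0
gcd = 1, so a unique solution mod 177887 exists.
Back-substitute for the Bézout coefficients:
1 = 10 − 3·3
1 = −3·43 + 13·10
1 = 13·96 − 29·43
1 = −29·427 + 129·96
1 = 129·10771 − 3254·427
1 = −3254·11198 + 3383·10771
1 = 3383·55563 − 16786·11198
1 = −16786·177887 + 53741·55563
So 55563·(53741) ≡ 1 (mod 177887), giving 55563⁻¹ ≡ 53741.
x ≡ 55563⁻¹·115007 ≡ 53741·115007 ≡ 85259 (mod 177887).

85259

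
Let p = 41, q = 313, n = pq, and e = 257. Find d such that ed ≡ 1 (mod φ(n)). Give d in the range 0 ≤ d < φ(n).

φ(n) = (p−1)(q−1) = 40·312 = 12480.
Need d with 257·d ≡ 1 (mod 12480). Apply the extended Euclidean algorithm:
12480 = 48·257 + 144
257 = 1·144 + 113
144 = 1·113 + 31
113 = 3·31 + 20
31 = 1·20 + 11
20 = 1·11 + 9
11 = 1·9 + 2
9 = 4·2 + 1
2 = 2·1 + 0
Back-substitute:
1 = 9 − 4·2
1 = −4·11 + 5·9
1 = 5·20 − 9·11
1 = −9·31 + 14·20
1 = 14·113 − 51·31
1 = −51·144 + 65·113
1 = 65·257 − 116·144
1 = −116·12480 + 5633·257
So 257·5633 ≡ 1 (mod 12480), hence d = 5633.

5633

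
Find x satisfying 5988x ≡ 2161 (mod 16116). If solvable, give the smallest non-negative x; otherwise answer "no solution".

no solution

gcd(5988, 16116):
16116 = 2*5988 + 4140
5988 = 1*4140 + 1848
4140 = 2*1848 + 444
1848 = 4*444 + 72
444 = 6*72 + 12
72 = 6*12 + 0
gcd = 12, but 12 ∤ 2161, so the congruence has no solution.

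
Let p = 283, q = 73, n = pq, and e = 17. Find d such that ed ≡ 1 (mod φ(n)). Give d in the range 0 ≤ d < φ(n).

φ(n) = (p−1)(q−1) = 282·72 = 20304.
Need d with 17·d ≡ 1 (mod 20304). Apply the extended Euclidean algorithm:
20304 = 1194·17 + 6
17 = 2·6 + 5
6 = 1·5 + 1
5 = 5·1 + 0
Back-substitute:
1 = 6 − 5
1 = −17 + 3·6
1 = 3·20304 − 3583·17
So 17·(-3583) ≡ 1 (mod 20304), hence d ≡ -3583 ≡ 16721 (mod 20304).

16721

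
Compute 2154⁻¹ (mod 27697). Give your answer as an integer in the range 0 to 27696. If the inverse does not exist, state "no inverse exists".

gcd(27697, 2154) by repeated division:
27697 = 12*2154 + 1849
2154 = 1*1849 + 305
1849 = 6*305 + 19
305 = 16*19 + 1
19 = 19*1 + 0
Since gcd(2154, 27697) = 1, back-substitute to write 1 as a combination:
1 = 305 − 16·19
1 = −16·1849 + 97·305
1 = 97·2154 − 113·1849
1 = −113·27697 + 1453·2154
So 2154·1453 ≡ 1 (mod 27697).

1453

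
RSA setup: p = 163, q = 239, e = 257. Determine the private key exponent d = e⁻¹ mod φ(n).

32105

φ(n) = (p−1)(q−1) = 162·238 = 38556.
Need d with 257·d ≡ 1 (mod 38556). Apply the extended Euclidean algorithm:
38556 = 150×257 + 6
257 = 42×6 + 5
6 = 1×5 + 1
5 = 5×1 + 0
Back-substitute:
1 = 6 − 5
1 = −257 + 43·6
1 = 43·38556 − 6451·257
So 257·(-6451) ≡ 1 (mod 38556), hence d ≡ -6451 ≡ 32105 (mod 38556).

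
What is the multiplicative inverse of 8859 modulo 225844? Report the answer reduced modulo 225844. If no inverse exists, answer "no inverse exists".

gcd(225844, 8859) by repeated division:
225844 = 25*8859 + 4369
8859 = 2*4369 + 121
4369 = 36*121 + 13
121 = 9*13 + 4
13 = 3*4 + 1
4 = 4*1 + 0
The gcd is 1. Working backward:
1 = 13 − 3·4
1 = −3·121 + 28·13
1 = 28·4369 − 1011·121
1 = −1011·8859 + 2050·4369
1 = 2050·225844 − 52261·8859
Hence 8859⁻¹ ≡ -52261 ≡ 173583 (mod 225844).

173583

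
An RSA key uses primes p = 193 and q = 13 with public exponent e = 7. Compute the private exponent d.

1975

φ(n) = (p−1)(q−1) = 192·12 = 2304.
Need d with 7·d ≡ 1 (mod 2304). Apply the extended Euclidean algorithm:
2304 = 329·7 + 1
7 = 7·1 + 0
Back-substitute:
1 = 2304 − 329·7
So 7·(-329) ≡ 1 (mod 2304), hence d ≡ -329 ≡ 1975 (mod 2304).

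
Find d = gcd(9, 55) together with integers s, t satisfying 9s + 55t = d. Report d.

1

Repeated division:
55 = 6*9 + 1
9 = 9*1 + 0
gcd(9, 55) = 1.
Back-substituting:
1 = 55 − 6·9
So 1 = (1)·55 + (-6)·9.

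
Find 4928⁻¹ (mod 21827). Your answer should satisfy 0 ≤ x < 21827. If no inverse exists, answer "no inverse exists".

17668

Run Euclid on (21827, 4928):
21827 = 4*4928 + 2115
4928 = 2*2115 + 698
2115 = 3*698 + 21
698 = 33*21 + 5
21 = 4*5 + 1
5 = 5*1 + 0
gcd = 1, so the inverse exists. Back-substitute:
1 = 21 − 4·5
1 = −4·698 + 133·21
1 = 133·2115 − 403·698
1 = −403·4928 + 939·2115
1 = 939·21827 − 4159·4928
Thus 4928·(-4159) ≡ 1 (mod 21827); reducing, -4159 mod 21827 = 17668.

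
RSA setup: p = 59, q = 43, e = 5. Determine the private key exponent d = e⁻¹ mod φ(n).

1949

φ(n) = (p−1)(q−1) = 58·42 = 2436.
Need d with 5·d ≡ 1 (mod 2436). Apply the extended Euclidean algorithm:
2436 = 487×5 + 1
5 = 5×1 + 0
Back-substitute:
1 = 2436 − 487·5
So 5·(-487) ≡ 1 (mod 2436), hence d ≡ -487 ≡ 1949 (mod 2436).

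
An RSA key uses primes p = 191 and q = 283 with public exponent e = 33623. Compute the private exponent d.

φ(n) = (p−1)(q−1) = 190·282 = 53580.
Need d with 33623·d ≡ 1 (mod 53580). Apply the extended Euclidean algorithm:
53580 = 1×33623 + 19957
33623 = 1×19957 + 13666
19957 = 1×13666 + 6291
13666 = 2×6291 + 1084
6291 = 5×1084 + 871
1084 = 1×871 + 213
871 = 4×213 + 19
213 = 11×19 + 4
19 = 4×4 + 3
4 = 1×3 + 1
3 = 3×1 + 0
Back-substitute:
1 = 4 − 3
1 = −19 + 5·4
1 = 5·213 − 56·19
1 = −56·871 + 229·213
1 = 229·1084 − 285·871
1 = −285·6291 + 1654·1084
1 = 1654·13666 − 3593·6291
1 = −3593·19957 + 5247·13666
1 = 5247·33623 − 8840·19957
1 = −8840·53580 + 14087·33623
So 33623·14087 ≡ 1 (mod 53580), hence d = 14087.

14087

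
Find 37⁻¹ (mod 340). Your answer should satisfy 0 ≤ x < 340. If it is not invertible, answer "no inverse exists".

gcd(340, 37) by repeated division:
340 = 9·37 + 7
37 = 5·7 + 2
7 = 3·2 + 1
2 = 2·1 + 0
The gcd is 1. Working backward:
1 = 7 − 3·2
1 = −3·37 + 16·7
1 = 16·340 − 147·37
Hence 37⁻¹ ≡ -147 ≡ 193 (mod 340).

193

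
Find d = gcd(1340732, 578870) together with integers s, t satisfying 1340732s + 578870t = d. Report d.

Repeated division:
1340732 = 2×578870 + 182992
578870 = 3×182992 + 29894
182992 = 6×29894 + 3628
29894 = 8×3628 + 870
3628 = 4×870 + 148
870 = 5×148 + 130
148 = 1×130 + 18
130 = 7×18 + 4
18 = 4×4 + 2
4 = 2×2 + 0
gcd(1340732, 578870) = 2.
Express as a combination:
2 = 18 − 4·4
2 = −4·130 + 29·18
2 = 29·148 − 33·130
2 = −33·870 + 194·148
2 = 194·3628 − 809·870
2 = −809·29894 + 6666·3628
2 = 6666·182992 − 40805·29894
2 = −40805·578870 + 129081·182992
2 = 129081·1340732 − 298967·578870
So 2 = (129081)·1340732 + (-298967)·578870.

2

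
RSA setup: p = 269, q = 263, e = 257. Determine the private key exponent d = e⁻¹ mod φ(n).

φ(n) = (p−1)(q−1) = 268·262 = 70216.
Need d with 257·d ≡ 1 (mod 70216). Apply the extended Euclidean algorithm:
70216 = 273*257 + 55
257 = 4*55 + 37
55 = 1*37 + 18
37 = 2*18 + 1
18 = 18*1 + 0
Back-substitute:
1 = 37 − 2·18
1 = −2·55 + 3·37
1 = 3·257 − 14·55
1 = −14·70216 + 3825·257
So 257·3825 ≡ 1 (mod 70216), hence d = 3825.

3825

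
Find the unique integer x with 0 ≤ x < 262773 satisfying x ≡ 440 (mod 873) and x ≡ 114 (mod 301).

44963

Write x = 440 + 873·k. Then 873·k ≡ 114 − 440 ≡ 276 (mod 301).
Need 873⁻¹ mod 301. Extended Euclid on (301, 271):
301 = 1*271 + 30
271 = 9*30 + 1
30 = 30*1 + 0
Back-substitute:
1 = 271 − 9·30
1 = −9·301 + 10·271
873⁻¹ ≡ 10 (mod 301), so k ≡ 10·276 ≡ 51 (mod 301).
x = 440 + 873·51 = 44963.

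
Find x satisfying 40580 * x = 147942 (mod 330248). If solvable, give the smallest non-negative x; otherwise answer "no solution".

no solution

gcd(40580, 330248):
330248 = 8*40580 + 5608
40580 = 7*5608 + 1324
5608 = 4*1324 + 312
1324 = 4*312 + 76
312 = 4*76 + 8
76 = 9*8 + 4
8 = 2*4 + 0
gcd = 4, but 4 ∤ 147942, so the congruence has no solution.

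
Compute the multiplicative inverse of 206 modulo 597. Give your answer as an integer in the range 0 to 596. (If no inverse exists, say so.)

455

Run Euclid on (597, 206):
597 = 2*206 + 185
206 = 1*185 + 21
185 = 8*21 + 17
21 = 1*17 + 4
17 = 4*4 + 1
4 = 4*1 + 0
Since gcd(206, 597) = 1, back-substitute to write 1 as a combination:
1 = 17 − 4·4
1 = −4·21 + 5·17
1 = 5·185 − 44·21
1 = −44·206 + 49·185
1 = 49·597 − 142·206
Thus 206·(-142) ≡ 1 (mod 597); reducing, -142 mod 597 = 455.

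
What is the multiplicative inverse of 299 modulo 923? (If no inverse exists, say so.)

no inverse exists

Euclidean algorithm on 923, 299:
923 = 3*299 + 26
299 = 11*26 + 13
26 = 2*13 + 0
The gcd is 13, not 1, hence no inverse exists.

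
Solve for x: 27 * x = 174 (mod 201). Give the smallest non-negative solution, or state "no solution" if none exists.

66

First find gcd(27, 201):
201 = 7×27 + 12
27 = 2×12 + 3
12 = 4×3 + 0
gcd = 3 and 3 | 174, so solutions exist. Divide through by 3: 9x ≡ 58 (mod 67).
Now find 9⁻¹ mod 67:
67 = 7*9 + 4
9 = 2*4 + 1
4 = 4*1 + 0
Back-substitute:
1 = 9 − 2·4
1 = −2·67 + 15·9
So 9⁻¹ ≡ 15 (mod 67).
Then x ≡ 15·58 ≡ 66 (mod 67); the smallest non-negative solution is x = 66.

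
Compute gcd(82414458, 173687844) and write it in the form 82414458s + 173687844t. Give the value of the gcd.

6

Euclidean algorithm:
173687844 = 2·82414458 + 8858928
82414458 = 9·8858928 + 2684106
8858928 = 3·2684106 + 806610
2684106 = 3·806610 + 264276
806610 = 3·264276 + 13782
264276 = 19·13782 + 2418
13782 = 5·2418 + 1692
2418 = 1·1692 + 726
1692 = 2·726 + 240
726 = 3·240 + 6
240 = 40·6 + 0
gcd(82414458, 173687844) = 6.
Express as a combination:
6 = 726 − 3·240
6 = −3·1692 + 7·726
6 = 7·2418 − 10·1692
6 = −10·13782 + 57·2418
6 = 57·264276 − 1093·13782
6 = −1093·806610 + 3336·264276
6 = 3336·2684106 − 11101·806610
6 = −11101·8858928 + 36639·2684106
6 = 36639·82414458 − 340852·8858928
6 = −340852·173687844 + 718343·82414458
So 6 = (-340852)·173687844 + (718343)·82414458.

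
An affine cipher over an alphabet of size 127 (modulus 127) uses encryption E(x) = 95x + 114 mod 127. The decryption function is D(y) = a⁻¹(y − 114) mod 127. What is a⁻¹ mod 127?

Extended Euclidean algorithm:
127 = 1·95 + 32
95 = 2·32 + 31
32 = 1·31 + 1
31 = 31·1 + 0
gcd = 1, so the inverse exists. Back-substitute:
1 = 32 − 31
1 = −95 + 3·32
1 = 3·127 − 4·95
Hence 95⁻¹ ≡ -4 ≡ 123 (mod 127).

123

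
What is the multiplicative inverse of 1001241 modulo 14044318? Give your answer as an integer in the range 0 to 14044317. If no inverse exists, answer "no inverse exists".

Run Euclid on (14044318, 1001241):
14044318 = 14·1001241 + 26944
1001241 = 37·26944 + 4313
26944 = 6·4313 + 1066
4313 = 4·1066 + 49
1066 = 21·49 + 37
49 = 1·37 + 12
37 = 3·12 + 1
12 = 12·1 + 0
Since gcd(1001241, 14044318) = 1, back-substitute to write 1 as a combination:
1 = 37 − 3·12
1 = −3·49 + 4·37
1 = 4·1066 − 87·49
1 = −87·4313 + 352·1066
1 = 352·26944 − 2199·4313
1 = −2199·1001241 + 81715·26944
1 = 81715·14044318 − 1146209·1001241
So 1001241·(-1146209) ≡ 1 (mod 14044318), and -1146209 ≡ 12898109 (mod 14044318).

12898109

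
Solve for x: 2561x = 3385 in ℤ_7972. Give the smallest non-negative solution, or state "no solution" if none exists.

First find gcd(2561, 7972):
7972 = 3·2561 + 289
2561 = 8·289 + 249
289 = 1·249 + 40
249 = 6·40 + 9
40 = 4·9 + 4
9 = 2·4 + 1
4 = 4·1 + 0
gcd = 1, so a unique solution mod 7972 exists.
Back-substitute for the Bézout coefficients:
1 = 9 − 2·4
1 = −2·40 + 9·9
1 = 9·249 − 56·40
1 = −56·289 + 65·249
1 = 65·2561 − 576·289
1 = −576·7972 + 1793·2561
So 2561·(1793) ≡ 1 (mod 7972), giving 2561⁻¹ ≡ 1793.
x ≡ 2561⁻¹·3385 ≡ 1793·3385 ≡ 2613 (mod 7972).

2613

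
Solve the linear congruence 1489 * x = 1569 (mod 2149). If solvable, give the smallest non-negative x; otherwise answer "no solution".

First find gcd(1489, 2149):
2149 = 1×1489 + 660
1489 = 2×660 + 169
660 = 3×169 + 153
169 = 1×153 + 16
153 = 9×16 + 9
16 = 1×9 + 7
9 = 1×7 + 2
7 = 3×2 + 1
2 = 2×1 + 0
gcd = 1, so a unique solution mod 2149 exists.
Back-substitute for the Bézout coefficients:
1 = 7 − 3·2
1 = −3·9 + 4·7
1 = 4·16 − 7·9
1 = −7·153 + 67·16
1 = 67·169 − 74·153
1 = −74·660 + 289·169
1 = 289·1489 − 652·660
1 = −652·2149 + 941·1489
So 1489·(941) ≡ 1 (mod 2149), giving 1489⁻¹ ≡ 941.
x ≡ 1489⁻¹·1569 ≡ 941·1569 ≡ 66 (mod 2149).

66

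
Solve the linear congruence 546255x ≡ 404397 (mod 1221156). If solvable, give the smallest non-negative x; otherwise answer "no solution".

First find gcd(546255, 1221156):
1221156 = 2*546255 + 128646
546255 = 4*128646 + 31671
128646 = 4*31671 + 1962
31671 = 16*1962 + 279
1962 = 7*279 + 9
279 = 31*9 + 0
gcd = 9 and 9 | 404397, so solutions exist. Divide through by 9: 60695x ≡ 44933 (mod 135684).
Now find 60695⁻¹ mod 135684:
135684 = 2·60695 + 14294
60695 = 4·14294 + 3519
14294 = 4·3519 + 218
3519 = 16·218 + 31
218 = 7·31 + 1
31 = 31·1 + 0
Back-substitute:
1 = 218 − 7·31
1 = −7·3519 + 113·218
1 = 113·14294 − 459·3519
1 = −459·60695 + 1949·14294
1 = 1949·135684 − 4357·60695
So 60695·(-4357) ≡ 1 (mod 135684), i.e. 60695⁻¹ ≡ 131327.
Then x ≡ 131327·44933 ≡ 18931 (mod 135684); the smallest non-negative solution is x = 18931.

18931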